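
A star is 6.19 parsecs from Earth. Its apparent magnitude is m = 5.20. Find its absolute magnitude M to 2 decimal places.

M ≈ 6.24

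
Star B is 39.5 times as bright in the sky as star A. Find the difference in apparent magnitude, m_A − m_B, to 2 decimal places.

m_A − m_B ≈ 3.99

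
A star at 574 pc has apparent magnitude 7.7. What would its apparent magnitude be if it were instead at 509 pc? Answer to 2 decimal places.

m ≈ 7.44

Flux ∝ 1/d², so Δm = 5 log₁₀(d₂/d₁) = 5 log₁₀(509/574) = -0.261
m₂ = m₁ + Δm = 7.7 + (-0.261) = 7.439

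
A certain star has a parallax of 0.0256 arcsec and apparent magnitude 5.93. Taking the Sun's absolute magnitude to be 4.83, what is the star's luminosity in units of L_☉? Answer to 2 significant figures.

L/L_☉ ≈ 5.5

d = 1/p = 1/0.0256″ = 39.06 pc
M = m − 5 log₁₀ d + 5 = 5.93 − 5·1.5918 + 5 = 2.971
M − M_☉ = 2.971 − 4.83 = -1.859
L/L_☉ = 10^(−0.4 × -1.859) = 5.540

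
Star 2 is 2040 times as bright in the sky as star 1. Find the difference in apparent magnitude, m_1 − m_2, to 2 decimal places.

m_1 − m_2 ≈ 8.27

Pogson: Δm = −2.5 log₁₀(ratio) = −2.5 log₁₀(2040) = −2.5 × 3.3096 = -8.274
Star 2 is brighter so has the smaller magnitude: m_1 − m_2 is positive.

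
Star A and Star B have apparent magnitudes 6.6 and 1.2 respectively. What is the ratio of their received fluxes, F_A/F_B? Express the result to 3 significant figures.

Δm = 6.6 − (1.2) = 5.4
Flux ratio = 10^(−0.4 Δm) = 10^(−0.4 × 5.4) = 10^-2.160 = 6.918×10^-3

F_A/F_B ≈ 6.92×10^-3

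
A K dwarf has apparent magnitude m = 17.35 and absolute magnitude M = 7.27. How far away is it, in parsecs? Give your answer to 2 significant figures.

d ≈ 1000 pc

Distance modulus: m − M = 17.35 − (7.27) = 10.080
m − M = 5 log₁₀ d − 5
log₁₀ d = (m − M)/5 + 1 = 3.0160
d = 10^3.0160 = 1038 pc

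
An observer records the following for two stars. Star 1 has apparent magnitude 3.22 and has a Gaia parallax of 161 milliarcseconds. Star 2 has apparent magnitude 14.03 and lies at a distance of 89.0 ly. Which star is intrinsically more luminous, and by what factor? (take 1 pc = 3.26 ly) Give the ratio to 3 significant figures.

Star 1: p = 161 mas = 0.161″ → d = 1/p = 6.211 pc
Star 1: M = m − 5 log₁₀ d + 5 = 3.22 − 5·0.7932 + 5 = 4.254
Star 2: d = 89.0 ly / 3.26 = 27.30 pc
Star 2: M = m − 5 log₁₀ d + 5 = 14.03 − 5·1.4362 + 5 = 11.849
ΔM = M_1 − M_2 = 4.254 − (11.849) = -7.595; smaller M is more luminous → Star 1.
L ratio = 10^(0.4 |ΔM|) = 10^3.038 = 1091

Star 1 is more luminous, by a factor of 1090.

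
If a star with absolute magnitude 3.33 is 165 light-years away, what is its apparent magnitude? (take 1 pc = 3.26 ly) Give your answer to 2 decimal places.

d = 165 ly / 3.26 = 50.61 pc
m = M + 5 log₁₀ d − 5 = 3.33 + 5·1.7043 − 5 = 6.851

m ≈ 6.85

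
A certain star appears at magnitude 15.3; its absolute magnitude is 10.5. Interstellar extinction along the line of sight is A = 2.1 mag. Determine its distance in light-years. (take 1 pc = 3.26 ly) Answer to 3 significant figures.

m − M = 5 log₁₀(d/10 pc) + A  ⇒  15.3 − (10.5) − 2.1 = 5 log₁₀(d/10)
2.700 = 5 log₁₀(d/10)
log₁₀ d = (m − M − A)/5 + 1 = 1.5400
d = 10^1.5400 = 34.67 pc
= 113.0 ly

d ≈ 113 ly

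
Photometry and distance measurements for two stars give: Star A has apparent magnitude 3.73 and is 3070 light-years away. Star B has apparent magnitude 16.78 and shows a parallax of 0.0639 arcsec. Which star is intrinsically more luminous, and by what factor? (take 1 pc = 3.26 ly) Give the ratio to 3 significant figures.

Star A is more luminous, by a factor of 6.01×10^8.

Star A: d = 3070 ly / 3.26 = 941.7 pc
Star A: M = m − 5 log₁₀ d + 5 = 3.73 − 5·2.9739 + 5 = -6.140
Star B: d = 1/p = 1/0.0639″ = 15.65 pc
Star B: M = m − 5 log₁₀ d + 5 = 16.78 − 5·1.1945 + 5 = 15.808
ΔM = M_A − M_B = -6.140 − (15.808) = -21.947; smaller M is more luminous → Star A.
L ratio = 10^(0.4 |ΔM|) = 10^8.779 = 6.010×10^8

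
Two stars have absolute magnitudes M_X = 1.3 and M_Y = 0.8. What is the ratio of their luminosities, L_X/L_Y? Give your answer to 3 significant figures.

L_X/L_Y ≈ 0.631

ΔM = M_X − M_Y = 0.5
L_X/L_Y = 10^(−0.4 ΔM) = 10^-0.200 = 0.6310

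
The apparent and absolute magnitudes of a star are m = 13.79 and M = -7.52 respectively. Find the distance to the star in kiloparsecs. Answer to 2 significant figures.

d ≈ 180 kpc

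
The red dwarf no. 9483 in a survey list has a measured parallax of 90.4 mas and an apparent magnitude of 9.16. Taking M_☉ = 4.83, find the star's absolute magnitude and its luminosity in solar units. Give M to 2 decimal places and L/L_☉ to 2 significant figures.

M ≈ 8.94; L/L_☉ ≈ 0.023

d = 1/p = 1000/90.4 mas = 11.06 pc
M = m − 5 log₁₀ d + 5 = 9.16 − 5·1.0438 + 5 = 8.941
M − M_☉ = 8.941 − 4.83 = 4.111
L/L_☉ = 10^(−0.4 × 4.111) = 0.02268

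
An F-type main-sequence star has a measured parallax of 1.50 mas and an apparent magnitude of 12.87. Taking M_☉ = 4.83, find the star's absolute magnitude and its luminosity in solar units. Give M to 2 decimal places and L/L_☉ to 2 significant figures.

M ≈ 3.75; L/L_☉ ≈ 2.7

d = 1/p = 1000/1.50 mas = 666.7 pc
M = m − 5 log₁₀ d + 5 = 12.87 − 5·2.8239 + 5 = 3.750
M − M_☉ = 3.750 − 4.83 = -1.080
L/L_☉ = 10^(−0.4 × -1.080) = 2.703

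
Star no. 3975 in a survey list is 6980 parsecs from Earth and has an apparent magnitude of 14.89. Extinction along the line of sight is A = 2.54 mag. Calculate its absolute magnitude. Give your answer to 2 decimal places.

M ≈ -1.87

5 log₁₀(d/10 pc) = 5 log₁₀(6980) − 5 = 14.219
M = m − 5 log₁₀(d/10) − A = 14.89 − 14.219 − 2.54 = -1.869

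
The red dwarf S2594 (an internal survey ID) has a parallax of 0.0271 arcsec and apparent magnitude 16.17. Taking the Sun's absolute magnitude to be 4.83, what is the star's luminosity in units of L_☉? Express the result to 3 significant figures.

L/L_☉ ≈ 3.96×10^-4

d = 1/p = 1/0.0271″ = 36.90 pc
M = m − 5 log₁₀ d + 5 = 16.17 − 5·1.5670 + 5 = 13.335
M − M_☉ = 13.335 − 4.83 = 8.505
L/L_☉ = 10^(−0.4 × 8.505) = 3.963×10^-4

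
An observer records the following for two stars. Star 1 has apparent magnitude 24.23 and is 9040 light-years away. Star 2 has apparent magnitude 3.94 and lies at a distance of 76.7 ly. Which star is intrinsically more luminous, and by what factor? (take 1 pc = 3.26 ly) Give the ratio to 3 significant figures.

Star 1: d = 9040 ly / 3.26 = 2773 pc
Star 1: M = m − 5 log₁₀ d + 5 = 24.23 − 5·3.4430 + 5 = 12.015
Star 2: d = 76.7 ly / 3.26 = 23.53 pc
Star 2: M = m − 5 log₁₀ d + 5 = 3.94 − 5·1.3716 + 5 = 2.082
ΔM = M_1 − M_2 = 12.015 − (2.082) = 9.933; smaller M is more luminous → Star 2.
L ratio = 10^(0.4 |ΔM|) = 10^3.973 = 9403

Star 2 is more luminous, by a factor of 9400.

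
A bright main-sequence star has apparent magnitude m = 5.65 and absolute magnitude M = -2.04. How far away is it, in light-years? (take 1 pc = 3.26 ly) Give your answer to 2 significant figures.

μ = m − M = 7.690
m − M = 5 log₁₀ d − 5
log₁₀ d = (m − M)/5 + 1 = 2.5380
d = 10^2.5380 = 345.1 pc
= 1125 ly

d ≈ 1100 ly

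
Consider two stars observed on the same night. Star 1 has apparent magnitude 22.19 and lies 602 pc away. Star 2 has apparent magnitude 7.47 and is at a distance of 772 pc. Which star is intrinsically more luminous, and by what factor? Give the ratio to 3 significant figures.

Star 2 is more luminous, by a factor of 1.27×10^6.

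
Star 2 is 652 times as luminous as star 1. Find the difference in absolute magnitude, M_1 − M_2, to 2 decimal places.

M_1 − M_2 ≈ 7.04

Pogson: ΔM = −2.5 log₁₀(ratio) = −2.5 log₁₀(652) = −2.5 × 2.8142 = -7.036
Star 2 is brighter so has the smaller magnitude: M_1 − M_2 is positive.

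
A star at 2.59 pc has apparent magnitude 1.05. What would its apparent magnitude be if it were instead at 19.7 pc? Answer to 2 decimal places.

Flux ∝ 1/d², so Δm = 5 log₁₀(d₂/d₁) = 5 log₁₀(19.7/2.59) = 4.406
m₂ = m₁ + Δm = 1.05 + (4.406) = 5.456

m ≈ 5.46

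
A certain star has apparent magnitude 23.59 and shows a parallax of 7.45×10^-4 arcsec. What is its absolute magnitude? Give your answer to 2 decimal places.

d = 1/p = 1/7.45×10^-4″ = 1342 pc
5 log₁₀(d/10 pc) = 5 log₁₀(1342) − 5 = 10.639
M = m − 5 log₁₀(d/10) = 23.59 − 10.639 = 12.951

M ≈ 12.95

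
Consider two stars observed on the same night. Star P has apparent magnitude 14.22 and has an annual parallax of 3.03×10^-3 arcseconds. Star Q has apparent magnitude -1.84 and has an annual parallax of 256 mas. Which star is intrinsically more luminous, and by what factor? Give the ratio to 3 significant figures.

Star Q is more luminous, by a factor of 372.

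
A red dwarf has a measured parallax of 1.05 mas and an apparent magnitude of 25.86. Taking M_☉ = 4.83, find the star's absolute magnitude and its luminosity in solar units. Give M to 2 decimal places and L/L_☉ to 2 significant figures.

M ≈ 15.97; L/L_☉ ≈ 3.5×10^-5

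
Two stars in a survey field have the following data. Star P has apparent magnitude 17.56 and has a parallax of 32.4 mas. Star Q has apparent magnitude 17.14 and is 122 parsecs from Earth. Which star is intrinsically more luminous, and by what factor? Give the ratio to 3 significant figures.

Star Q is more luminous, by a factor of 23.0.

Star P: p = 32.4 mas = 0.0324″ → d = 1/p = 30.86 pc
Star P: M = m − 5 log₁₀ d + 5 = 17.56 − 5·1.4895 + 5 = 15.113
Star Q: M = m − 5 log₁₀ d + 5 = 17.14 − 5·2.0864 + 5 = 11.708
ΔM = M_P − M_Q = 15.113 − (11.708) = 3.405; smaller M is more luminous → Star Q.
L ratio = 10^(0.4 |ΔM|) = 10^1.362 = 23.00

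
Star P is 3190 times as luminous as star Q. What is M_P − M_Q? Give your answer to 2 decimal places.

Pogson: ΔM = −2.5 log₁₀(ratio) = −2.5 log₁₀(3190) = −2.5 × 3.5038 = -8.759
Star P is brighter, so it has the smaller magnitude: the difference is negative.

M_P − M_Q ≈ -8.76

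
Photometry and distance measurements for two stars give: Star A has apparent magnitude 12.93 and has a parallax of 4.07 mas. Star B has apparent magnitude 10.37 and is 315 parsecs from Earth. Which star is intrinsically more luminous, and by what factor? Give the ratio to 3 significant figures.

Star B is more luminous, by a factor of 17.4.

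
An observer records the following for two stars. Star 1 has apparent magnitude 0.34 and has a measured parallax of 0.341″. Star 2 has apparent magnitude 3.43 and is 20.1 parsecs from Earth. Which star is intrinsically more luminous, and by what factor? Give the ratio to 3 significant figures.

Star 2 is more luminous, by a factor of 2.73.

Star 1: d = 1/p = 1/0.341″ = 2.933 pc
Star 1: M = m − 5 log₁₀ d + 5 = 0.34 − 5·0.4672 + 5 = 3.004
Star 2: M = m − 5 log₁₀ d + 5 = 3.43 − 5·1.3032 + 5 = 1.914
ΔM = M_1 − M_2 = 3.004 − (1.914) = 1.090; smaller M is more luminous → Star 2.
L ratio = 10^(0.4 |ΔM|) = 10^0.436 = 2.728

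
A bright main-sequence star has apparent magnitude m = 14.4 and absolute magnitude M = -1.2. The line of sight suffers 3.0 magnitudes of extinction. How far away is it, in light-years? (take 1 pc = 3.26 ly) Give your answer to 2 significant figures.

m − M = 5 log₁₀(d/10 pc) + A  ⇒  14.4 − (-1.2) − 3.0 = 5 log₁₀(d/10)
12.600 = 5 log₁₀(d/10)
log₁₀ d = (m − M − A)/5 + 1 = 3.5200
d = 10^3.5200 = 3311 pc
= 10790 ly

d ≈ 11000 ly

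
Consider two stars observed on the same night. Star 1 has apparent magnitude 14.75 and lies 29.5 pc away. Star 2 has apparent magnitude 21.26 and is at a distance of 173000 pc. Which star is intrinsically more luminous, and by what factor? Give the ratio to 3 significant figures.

Star 2 is more luminous, by a factor of 85600.

Star 1: M = m − 5 log₁₀ d + 5 = 14.75 − 5·1.4698 + 5 = 12.401
Star 2: M = m − 5 log₁₀ d + 5 = 21.26 − 5·5.2380 + 5 = 0.070
ΔM = M_1 − M_2 = 12.401 − (0.070) = 12.331; smaller M is more luminous → Star 2.
L ratio = 10^(0.4 |ΔM|) = 10^4.932 = 85590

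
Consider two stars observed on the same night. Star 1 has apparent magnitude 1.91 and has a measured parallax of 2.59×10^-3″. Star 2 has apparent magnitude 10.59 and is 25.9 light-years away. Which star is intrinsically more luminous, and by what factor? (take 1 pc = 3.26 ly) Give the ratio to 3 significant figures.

Star 1 is more luminous, by a factor of 7.00×10^6.

Star 1: d = 1/p = 1/2.59×10^-3″ = 386.1 pc
Star 1: M = m − 5 log₁₀ d + 5 = 1.91 − 5·2.5867 + 5 = -6.024
Star 2: d = 25.9 ly / 3.26 = 7.945 pc
Star 2: M = m − 5 log₁₀ d + 5 = 10.59 − 5·0.9001 + 5 = 11.090
ΔM = M_1 − M_2 = -6.024 − (11.090) = -17.113; smaller M is more luminous → Star 1.
L ratio = 10^(0.4 |ΔM|) = 10^6.845 = 7.002×10^6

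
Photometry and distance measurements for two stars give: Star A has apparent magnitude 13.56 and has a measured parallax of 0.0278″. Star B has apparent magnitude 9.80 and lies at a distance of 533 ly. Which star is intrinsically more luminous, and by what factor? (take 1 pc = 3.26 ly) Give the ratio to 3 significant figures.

Star B is more luminous, by a factor of 659.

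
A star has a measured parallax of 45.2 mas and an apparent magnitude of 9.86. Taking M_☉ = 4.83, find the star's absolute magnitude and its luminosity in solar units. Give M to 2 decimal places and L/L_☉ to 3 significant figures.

d = 1/p = 1000/45.2 mas = 22.12 pc
M = m − 5 log₁₀ d + 5 = 9.86 − 5·1.3449 + 5 = 8.136
M − M_☉ = 8.136 − 4.83 = 3.306
L/L_☉ = 10^(−0.4 × 3.306) = 0.04761

M ≈ 8.14; L/L_☉ ≈ 0.0476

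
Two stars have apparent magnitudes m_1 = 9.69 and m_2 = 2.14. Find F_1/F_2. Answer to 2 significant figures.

F_1/F_2 ≈ 9.5×10^-4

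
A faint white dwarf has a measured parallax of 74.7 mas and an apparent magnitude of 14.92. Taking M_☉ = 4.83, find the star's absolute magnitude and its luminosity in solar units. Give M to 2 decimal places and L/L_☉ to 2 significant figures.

d = 1/p = 1000/74.7 mas = 13.39 pc
M = m − 5 log₁₀ d + 5 = 14.92 − 5·1.1267 + 5 = 14.287
M − M_☉ = 14.287 − 4.83 = 9.457
L/L_☉ = 10^(−0.4 × 9.457) = 1.650×10^-4

M ≈ 14.29; L/L_☉ ≈ 1.6×10^-4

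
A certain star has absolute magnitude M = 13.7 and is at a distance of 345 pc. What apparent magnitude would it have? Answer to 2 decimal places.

m = M + 5 log₁₀ d − 5 = 13.7 + 5·2.5378 − 5 = 21.389

m ≈ 21.39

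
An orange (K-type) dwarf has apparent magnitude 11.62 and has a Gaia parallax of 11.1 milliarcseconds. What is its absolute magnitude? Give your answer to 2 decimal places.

p = 11.1 mas = 0.0111″ → d = 1/p = 90.09 pc
5 log₁₀(d/10 pc) = 5 log₁₀(90.09) − 5 = 4.773
M = m − 5 log₁₀(d/10) = 11.62 − 4.773 = 6.847

M ≈ 6.85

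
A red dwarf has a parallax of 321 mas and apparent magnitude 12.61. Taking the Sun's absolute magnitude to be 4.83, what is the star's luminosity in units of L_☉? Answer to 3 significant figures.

d = 1/p = 1000/321 mas = 3.115 pc
M = m − 5 log₁₀ d + 5 = 12.61 − 5·0.4935 + 5 = 15.143
M − M_☉ = 15.143 − 4.83 = 10.313
L/L_☉ = 10^(−0.4 × 10.313) = 7.499×10^-5

L/L_☉ ≈ 7.50×10^-5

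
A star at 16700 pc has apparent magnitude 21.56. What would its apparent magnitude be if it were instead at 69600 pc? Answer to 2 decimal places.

Flux ∝ 1/d², so Δm = 5 log₁₀(d₂/d₁) = 5 log₁₀(69600/16700) = 3.099
m₂ = m₁ + Δm = 21.56 + (3.099) = 24.659

m ≈ 24.66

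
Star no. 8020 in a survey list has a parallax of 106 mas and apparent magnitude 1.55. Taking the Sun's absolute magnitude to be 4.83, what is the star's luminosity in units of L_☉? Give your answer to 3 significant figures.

L/L_☉ ≈ 18.3

d = 1/p = 1000/106 mas = 9.434 pc
M = m − 5 log₁₀ d + 5 = 1.55 − 5·0.9747 + 5 = 1.677
M − M_☉ = 1.677 − 4.83 = -3.153
L/L_☉ = 10^(−0.4 × -3.153) = 18.26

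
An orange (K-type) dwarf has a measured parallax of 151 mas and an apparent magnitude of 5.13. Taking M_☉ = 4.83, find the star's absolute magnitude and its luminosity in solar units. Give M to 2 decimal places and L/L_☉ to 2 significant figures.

d = 1/p = 1000/151 mas = 6.623 pc
M = m − 5 log₁₀ d + 5 = 5.13 − 5·0.8210 + 5 = 6.025
M − M_☉ = 6.025 − 4.83 = 1.195
L/L_☉ = 10^(−0.4 × 1.195) = 0.3327

M ≈ 6.02; L/L_☉ ≈ 0.33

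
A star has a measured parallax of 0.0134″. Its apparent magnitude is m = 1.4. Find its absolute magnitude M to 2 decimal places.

d = 1/p = 1/0.0134″ = 74.63 pc
5 log₁₀(d/10 pc) = 5 log₁₀(74.63) − 5 = 4.364
M = m − 5 log₁₀(d/10) = 1.4 − 4.364 = -2.964

M ≈ -2.96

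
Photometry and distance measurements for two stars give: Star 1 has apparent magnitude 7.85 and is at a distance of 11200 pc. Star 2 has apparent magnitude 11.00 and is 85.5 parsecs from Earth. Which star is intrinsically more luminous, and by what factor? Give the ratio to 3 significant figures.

Star 1: M = m − 5 log₁₀ d + 5 = 7.85 − 5·4.0492 + 5 = -7.396
Star 2: M = m − 5 log₁₀ d + 5 = 11.00 − 5·1.9320 + 5 = 6.340
ΔM = M_1 − M_2 = -7.396 − (6.340) = -13.736; smaller M is more luminous → Star 1.
L ratio = 10^(0.4 |ΔM|) = 10^5.495 = 312300

Star 1 is more luminous, by a factor of 312000.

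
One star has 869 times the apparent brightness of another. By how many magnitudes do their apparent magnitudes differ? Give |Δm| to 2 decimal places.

Pogson: Δm = −2.5 log₁₀(ratio) = −2.5 log₁₀(869) = −2.5 × 2.9390 = -7.348

|Δm| ≈ 7.35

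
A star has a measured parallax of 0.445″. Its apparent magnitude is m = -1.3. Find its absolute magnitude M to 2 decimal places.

d = 1/p = 1/0.445″ = 2.247 pc
5 log₁₀(d/10 pc) = 5 log₁₀(2.247) − 5 = -3.242
M = m − 5 log₁₀(d/10) = -1.3 + 3.242 = 1.942

M ≈ 1.94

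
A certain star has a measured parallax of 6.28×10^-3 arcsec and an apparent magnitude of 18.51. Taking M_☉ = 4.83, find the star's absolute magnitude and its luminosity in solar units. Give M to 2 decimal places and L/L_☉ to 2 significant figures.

d = 1/p = 1/6.28×10^-3″ = 159.2 pc
M = m − 5 log₁₀ d + 5 = 18.51 − 5·2.2020 + 5 = 12.500
M − M_☉ = 12.500 − 4.83 = 7.670
L/L_☉ = 10^(−0.4 × 7.670) = 8.552×10^-4

M ≈ 12.50; L/L_☉ ≈ 8.6×10^-4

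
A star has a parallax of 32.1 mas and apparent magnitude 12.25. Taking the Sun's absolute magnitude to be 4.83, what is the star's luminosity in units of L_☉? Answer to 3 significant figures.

L/L_☉ ≈ 0.0104

d = 1/p = 1000/32.1 mas = 31.15 pc
M = m − 5 log₁₀ d + 5 = 12.25 − 5·1.4935 + 5 = 9.783
M − M_☉ = 9.783 − 4.83 = 4.953
L/L_☉ = 10^(−0.4 × 4.953) = 0.01045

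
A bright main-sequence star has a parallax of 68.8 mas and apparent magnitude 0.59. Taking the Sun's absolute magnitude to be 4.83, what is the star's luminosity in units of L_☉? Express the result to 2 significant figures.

L/L_☉ ≈ 100

d = 1/p = 1000/68.8 mas = 14.53 pc
M = m − 5 log₁₀ d + 5 = 0.59 − 5·1.1624 + 5 = -0.222
M − M_☉ = -0.222 − 4.83 = -5.052
L/L_☉ = 10^(−0.4 × -5.052) = 104.9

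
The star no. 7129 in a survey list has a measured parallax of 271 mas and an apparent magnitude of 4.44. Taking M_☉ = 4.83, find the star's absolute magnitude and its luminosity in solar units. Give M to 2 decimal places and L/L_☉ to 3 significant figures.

M ≈ 6.60; L/L_☉ ≈ 0.195

d = 1/p = 1000/271 mas = 3.690 pc
M = m − 5 log₁₀ d + 5 = 4.44 − 5·0.5670 + 5 = 6.605
M − M_☉ = 6.605 − 4.83 = 1.775
L/L_☉ = 10^(−0.4 × 1.775) = 0.1950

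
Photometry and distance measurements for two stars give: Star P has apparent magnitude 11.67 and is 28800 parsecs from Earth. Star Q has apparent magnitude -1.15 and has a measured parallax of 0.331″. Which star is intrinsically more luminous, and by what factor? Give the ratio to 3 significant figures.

Star P: M = m − 5 log₁₀ d + 5 = 11.67 − 5·4.4594 + 5 = -5.627
Star Q: d = 1/p = 1/0.331″ = 3.021 pc
Star Q: M = m − 5 log₁₀ d + 5 = -1.15 − 5·0.4802 + 5 = 1.449
ΔM = M_P − M_Q = -5.627 − (1.449) = -7.076; smaller M is more luminous → Star P.
L ratio = 10^(0.4 |ΔM|) = 10^2.830 = 676.8

Star P is more luminous, by a factor of 677.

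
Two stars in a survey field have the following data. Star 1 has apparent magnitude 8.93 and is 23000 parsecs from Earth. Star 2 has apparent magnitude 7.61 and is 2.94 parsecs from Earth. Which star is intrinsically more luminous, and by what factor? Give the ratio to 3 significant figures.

Star 1: M = m − 5 log₁₀ d + 5 = 8.93 − 5·4.3617 + 5 = -7.879
Star 2: M = m − 5 log₁₀ d + 5 = 7.61 − 5·0.4683 + 5 = 10.268
ΔM = M_1 − M_2 = -7.879 − (10.268) = -18.147; smaller M is more luminous → Star 1.
L ratio = 10^(0.4 |ΔM|) = 10^7.259 = 1.815×10^7

Star 1 is more luminous, by a factor of 1.81×10^7.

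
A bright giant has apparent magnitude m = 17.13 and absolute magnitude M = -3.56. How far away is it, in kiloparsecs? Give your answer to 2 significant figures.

d ≈ 140 kpc

μ = m − M = 20.690
m − M = 5 log₁₀ d − 5
log₁₀ d = (m − M)/5 + 1 = 5.1380
d = 10^5.1380 = 137400 pc
= 137.4 kpc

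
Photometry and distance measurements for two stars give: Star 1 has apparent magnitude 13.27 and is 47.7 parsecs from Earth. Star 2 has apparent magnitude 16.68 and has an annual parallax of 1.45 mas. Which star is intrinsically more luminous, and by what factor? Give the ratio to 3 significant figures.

Star 2 is more luminous, by a factor of 9.04.

Star 1: M = m − 5 log₁₀ d + 5 = 13.27 − 5·1.6785 + 5 = 9.877
Star 2: p = 1.45 mas = 1.45×10^-3″ → d = 1/p = 689.7 pc
Star 2: M = m − 5 log₁₀ d + 5 = 16.68 − 5·2.8386 + 5 = 7.487
ΔM = M_1 − M_2 = 9.877 − (7.487) = 2.391; smaller M is more luminous → Star 2.
L ratio = 10^(0.4 |ΔM|) = 10^0.956 = 9.041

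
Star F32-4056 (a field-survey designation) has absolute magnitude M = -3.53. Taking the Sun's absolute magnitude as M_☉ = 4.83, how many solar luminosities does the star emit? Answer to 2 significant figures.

M − M_☉ = -3.53 − 4.83 = -8.360
L/L_☉ = 10^(−0.4 (M − M_☉)) = 10^3.344 = 2208

L/L_☉ ≈ 2200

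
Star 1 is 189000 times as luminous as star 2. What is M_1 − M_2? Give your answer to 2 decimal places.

M_1 − M_2 ≈ -13.19

Pogson: ΔM = −2.5 log₁₀(ratio) = −2.5 log₁₀(189000) = −2.5 × 5.2765 = -13.191
Star 1 is brighter, so it has the smaller magnitude: the difference is negative.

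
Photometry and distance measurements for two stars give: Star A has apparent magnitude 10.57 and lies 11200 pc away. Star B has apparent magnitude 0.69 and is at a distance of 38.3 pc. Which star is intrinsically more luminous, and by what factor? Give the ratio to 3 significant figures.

Star A: M = m − 5 log₁₀ d + 5 = 10.57 − 5·4.0492 + 5 = -4.676
Star B: M = m − 5 log₁₀ d + 5 = 0.69 − 5·1.5832 + 5 = -2.226
ΔM = M_A − M_B = -4.676 − (-2.226) = -2.450; smaller M is more luminous → Star A.
L ratio = 10^(0.4 |ΔM|) = 10^0.980 = 9.551

Star A is more luminous, by a factor of 9.55.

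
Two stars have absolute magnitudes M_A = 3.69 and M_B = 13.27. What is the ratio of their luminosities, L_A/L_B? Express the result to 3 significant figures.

ΔM = M_A − M_B = -9.58
L_A/L_B = 10^(−0.4 ΔM) = 10^3.832 = 6792

L_A/L_B ≈ 6790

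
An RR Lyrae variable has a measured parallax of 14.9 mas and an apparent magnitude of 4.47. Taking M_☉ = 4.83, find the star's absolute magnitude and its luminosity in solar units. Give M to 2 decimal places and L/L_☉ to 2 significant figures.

M ≈ 0.34; L/L_☉ ≈ 63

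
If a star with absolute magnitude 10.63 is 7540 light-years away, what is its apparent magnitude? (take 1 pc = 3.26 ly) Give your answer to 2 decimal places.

m ≈ 22.45

d = 7540 ly / 3.26 = 2313 pc
m = M + 5 log₁₀ d − 5 = 10.63 + 5·3.3642 − 5 = 22.451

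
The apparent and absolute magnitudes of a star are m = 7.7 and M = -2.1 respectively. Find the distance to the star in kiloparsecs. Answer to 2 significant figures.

d ≈ 0.91 kpc

Distance modulus: m − M = 7.7 − (-2.1) = 9.800
m − M = 5 log₁₀ d − 5
log₁₀ d = (m − M)/5 + 1 = 2.9600
d = 10^2.9600 = 912.0 pc
= 0.9120 kpc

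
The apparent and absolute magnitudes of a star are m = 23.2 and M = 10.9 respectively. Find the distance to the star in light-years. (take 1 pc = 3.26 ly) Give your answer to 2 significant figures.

d ≈ 9400 ly

μ = m − M = 12.300
m − M = 5 log₁₀ d − 5
log₁₀ d = (m − M)/5 + 1 = 3.4600
d = 10^3.4600 = 2884 pc
= 9402 ly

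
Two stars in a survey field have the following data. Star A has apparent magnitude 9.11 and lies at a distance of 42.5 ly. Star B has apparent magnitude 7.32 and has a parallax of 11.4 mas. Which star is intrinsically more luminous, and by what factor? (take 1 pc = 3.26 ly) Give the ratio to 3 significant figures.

Star B is more luminous, by a factor of 235.

Star A: d = 42.5 ly / 3.26 = 13.04 pc
Star A: M = m − 5 log₁₀ d + 5 = 9.11 − 5·1.1152 + 5 = 8.534
Star B: p = 11.4 mas = 0.0114″ → d = 1/p = 87.72 pc
Star B: M = m − 5 log₁₀ d + 5 = 7.32 − 5·1.9431 + 5 = 2.605
ΔM = M_A − M_B = 8.534 − (2.605) = 5.930; smaller M is more luminous → Star B.
L ratio = 10^(0.4 |ΔM|) = 10^2.372 = 235.4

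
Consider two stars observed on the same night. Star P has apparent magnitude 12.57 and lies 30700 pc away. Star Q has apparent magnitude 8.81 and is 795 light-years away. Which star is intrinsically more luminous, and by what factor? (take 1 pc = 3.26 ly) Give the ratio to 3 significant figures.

Star P is more luminous, by a factor of 497.

Star P: M = m − 5 log₁₀ d + 5 = 12.57 − 5·4.4871 + 5 = -4.866
Star Q: d = 795 ly / 3.26 = 243.9 pc
Star Q: M = m − 5 log₁₀ d + 5 = 8.81 − 5·2.3871 + 5 = 1.874
ΔM = M_P − M_Q = -4.866 − (1.874) = -6.740; smaller M is more luminous → Star P.
L ratio = 10^(0.4 |ΔM|) = 10^2.696 = 496.6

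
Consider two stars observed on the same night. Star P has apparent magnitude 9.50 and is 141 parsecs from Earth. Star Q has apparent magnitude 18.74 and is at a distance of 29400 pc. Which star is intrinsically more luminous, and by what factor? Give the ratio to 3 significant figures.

Star P: M = m − 5 log₁₀ d + 5 = 9.50 − 5·2.1492 + 5 = 3.754
Star Q: M = m − 5 log₁₀ d + 5 = 18.74 − 5·4.4683 + 5 = 1.398
ΔM = M_P − M_Q = 3.754 − (1.398) = 2.356; smaller M is more luminous → Star Q.
L ratio = 10^(0.4 |ΔM|) = 10^0.942 = 8.755

Star Q is more luminous, by a factor of 8.76.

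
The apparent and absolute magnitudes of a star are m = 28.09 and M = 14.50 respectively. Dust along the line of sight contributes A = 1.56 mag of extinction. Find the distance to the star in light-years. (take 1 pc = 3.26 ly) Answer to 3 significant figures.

d ≈ 8300 ly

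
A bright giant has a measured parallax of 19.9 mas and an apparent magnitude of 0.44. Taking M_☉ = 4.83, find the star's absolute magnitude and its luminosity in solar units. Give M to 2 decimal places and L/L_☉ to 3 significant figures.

M ≈ -3.07; L/L_☉ ≈ 1440

d = 1/p = 1000/19.9 mas = 50.25 pc
M = m − 5 log₁₀ d + 5 = 0.44 − 5·1.7011 + 5 = -3.066
M − M_☉ = -3.066 − 4.83 = -7.896
L/L_☉ = 10^(−0.4 × -7.896) = 1440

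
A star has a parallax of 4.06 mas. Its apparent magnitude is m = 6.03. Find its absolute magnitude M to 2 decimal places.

p = 4.06 mas = 4.06×10^-3″ → d = 1/p = 246.3 pc
5 log₁₀(d/10 pc) = 5 log₁₀(246.3) − 5 = 6.957
M = m − 5 log₁₀(d/10) = 6.03 − 6.957 = -0.927

M ≈ -0.93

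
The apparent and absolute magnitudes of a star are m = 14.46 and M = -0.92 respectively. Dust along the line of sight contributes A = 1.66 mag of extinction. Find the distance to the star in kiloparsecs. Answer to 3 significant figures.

m − M = 5 log₁₀(d/10 pc) + A  ⇒  14.46 − (-0.92) − 1.66 = 5 log₁₀(d/10)
13.720 = 5 log₁₀(d/10)
log₁₀ d = (m − M − A)/5 + 1 = 3.7440
d = 10^3.7440 = 5546 pc
= 5.546 kpc

d ≈ 5.55 kpc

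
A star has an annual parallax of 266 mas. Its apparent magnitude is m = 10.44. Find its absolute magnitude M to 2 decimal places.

M ≈ 12.56

p = 266 mas = 0.266″ → d = 1/p = 3.759 pc
5 log₁₀(d/10 pc) = 5 log₁₀(3.759) − 5 = -2.124
M = m − 5 log₁₀(d/10) = 10.44 + 2.124 = 12.564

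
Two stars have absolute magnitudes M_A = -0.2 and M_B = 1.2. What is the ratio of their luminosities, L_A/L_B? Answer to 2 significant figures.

L_A/L_B ≈ 3.6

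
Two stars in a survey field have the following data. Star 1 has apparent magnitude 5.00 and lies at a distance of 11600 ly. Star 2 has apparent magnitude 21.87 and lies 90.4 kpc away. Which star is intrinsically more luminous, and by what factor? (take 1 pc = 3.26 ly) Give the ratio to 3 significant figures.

Star 1 is more luminous, by a factor of 8670.

Star 1: d = 11600 ly / 3.26 = 3558 pc
Star 1: M = m − 5 log₁₀ d + 5 = 5.00 − 5·3.5512 + 5 = -7.756
Star 2: d = 90.4 kpc = 90400 pc
Star 2: M = m − 5 log₁₀ d + 5 = 21.87 − 5·4.9562 + 5 = 2.089
ΔM = M_1 − M_2 = -7.756 − (2.089) = -9.845; smaller M is more luminous → Star 1.
L ratio = 10^(0.4 |ΔM|) = 10^3.938 = 8672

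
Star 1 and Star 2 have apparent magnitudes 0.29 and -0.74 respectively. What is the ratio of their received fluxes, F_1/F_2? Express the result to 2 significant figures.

F_1/F_2 ≈ 0.39

Magnitude difference = 1.03
Flux ratio = 10^(−0.4 Δm) = 10^(−0.4 × 1.03) = 10^-0.412 = 0.3873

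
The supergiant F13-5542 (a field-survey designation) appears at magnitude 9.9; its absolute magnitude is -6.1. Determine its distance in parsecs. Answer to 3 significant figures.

d ≈ 15800 pc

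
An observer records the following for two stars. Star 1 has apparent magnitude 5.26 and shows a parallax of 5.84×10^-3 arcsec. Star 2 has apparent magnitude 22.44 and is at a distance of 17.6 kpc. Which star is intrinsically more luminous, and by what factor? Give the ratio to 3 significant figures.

Star 1: d = 1/p = 1/5.84×10^-3″ = 171.2 pc
Star 1: M = m − 5 log₁₀ d + 5 = 5.26 − 5·2.2336 + 5 = -0.908
Star 2: d = 17.6 kpc = 17600 pc
Star 2: M = m − 5 log₁₀ d + 5 = 22.44 − 5·4.2455 + 5 = 6.212
ΔM = M_1 − M_2 = -0.908 − (6.212) = -7.120; smaller M is more luminous → Star 1.
L ratio = 10^(0.4 |ΔM|) = 10^2.848 = 704.9

Star 1 is more luminous, by a factor of 705.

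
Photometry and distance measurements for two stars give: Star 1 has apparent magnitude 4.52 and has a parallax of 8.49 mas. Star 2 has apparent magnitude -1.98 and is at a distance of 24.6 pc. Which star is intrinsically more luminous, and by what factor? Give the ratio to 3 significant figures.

Star 1: p = 8.49 mas = 8.49×10^-3″ → d = 1/p = 117.8 pc
Star 1: M = m − 5 log₁₀ d + 5 = 4.52 − 5·2.0711 + 5 = -0.835
Star 2: M = m − 5 log₁₀ d + 5 = -1.98 − 5·1.3909 + 5 = -3.935
ΔM = M_1 − M_2 = -0.835 − (-3.935) = 3.099; smaller M is more luminous → Star 2.
L ratio = 10^(0.4 |ΔM|) = 10^1.240 = 17.37

Star 2 is more luminous, by a factor of 17.4.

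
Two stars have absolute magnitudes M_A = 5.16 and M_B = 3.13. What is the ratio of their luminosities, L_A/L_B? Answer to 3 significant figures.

L_A/L_B ≈ 0.154

ΔM = M_A − M_B = 2.03
L_A/L_B = 10^(−0.4 ΔM) = 10^-0.812 = 0.1542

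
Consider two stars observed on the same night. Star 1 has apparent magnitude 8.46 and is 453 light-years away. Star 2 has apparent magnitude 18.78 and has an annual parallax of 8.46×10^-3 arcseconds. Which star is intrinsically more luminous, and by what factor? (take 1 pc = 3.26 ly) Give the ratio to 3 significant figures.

Star 1 is more luminous, by a factor of 18600.

Star 1: d = 453 ly / 3.26 = 139.0 pc
Star 1: M = m − 5 log₁₀ d + 5 = 8.46 − 5·2.1429 + 5 = 2.746
Star 2: d = 1/p = 1/8.46×10^-3″ = 118.2 pc
Star 2: M = m − 5 log₁₀ d + 5 = 18.78 − 5·2.0726 + 5 = 13.417
ΔM = M_1 − M_2 = 2.746 − (13.417) = -10.671; smaller M is more luminous → Star 1.
L ratio = 10^(0.4 |ΔM|) = 10^4.269 = 18560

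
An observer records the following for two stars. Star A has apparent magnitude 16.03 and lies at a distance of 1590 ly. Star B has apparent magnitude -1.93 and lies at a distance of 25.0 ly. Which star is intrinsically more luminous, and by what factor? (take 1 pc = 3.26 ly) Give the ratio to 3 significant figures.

Star B is more luminous, by a factor of 3780.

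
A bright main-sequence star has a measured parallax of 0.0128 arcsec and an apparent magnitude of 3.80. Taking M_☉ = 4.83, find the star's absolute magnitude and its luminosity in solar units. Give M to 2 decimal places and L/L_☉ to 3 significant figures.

M ≈ -0.66; L/L_☉ ≈ 158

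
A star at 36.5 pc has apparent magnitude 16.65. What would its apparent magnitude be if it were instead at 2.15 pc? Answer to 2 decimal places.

m ≈ 10.50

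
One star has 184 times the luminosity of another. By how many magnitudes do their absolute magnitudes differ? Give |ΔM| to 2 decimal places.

Pogson: ΔM = −2.5 log₁₀(ratio) = −2.5 log₁₀(184) = −2.5 × 2.2648 = -5.662

|ΔM| ≈ 5.66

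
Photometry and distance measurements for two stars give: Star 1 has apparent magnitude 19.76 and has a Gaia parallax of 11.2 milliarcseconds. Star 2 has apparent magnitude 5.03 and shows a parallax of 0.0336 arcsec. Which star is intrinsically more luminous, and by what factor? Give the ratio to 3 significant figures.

Star 2 is more luminous, by a factor of 86600.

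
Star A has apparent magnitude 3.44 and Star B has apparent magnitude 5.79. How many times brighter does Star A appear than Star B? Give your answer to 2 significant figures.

8.7

Δm = 3.44 − (5.79) = -2.35
Flux ratio = 10^(−0.4 Δm) = 10^(−0.4 × -2.35) = 10^0.940 = 8.710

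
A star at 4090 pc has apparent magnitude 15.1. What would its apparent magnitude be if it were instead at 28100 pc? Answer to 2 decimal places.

m ≈ 19.28

Flux ∝ 1/d², so Δm = 5 log₁₀(d₂/d₁) = 5 log₁₀(28100/4090) = 4.185
m₂ = m₁ + Δm = 15.1 + (4.185) = 19.285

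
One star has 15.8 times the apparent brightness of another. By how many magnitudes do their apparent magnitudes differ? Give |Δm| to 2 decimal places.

|Δm| ≈ 3.00

Pogson: Δm = −2.5 log₁₀(ratio) = −2.5 log₁₀(15.8) = −2.5 × 1.1987 = -2.997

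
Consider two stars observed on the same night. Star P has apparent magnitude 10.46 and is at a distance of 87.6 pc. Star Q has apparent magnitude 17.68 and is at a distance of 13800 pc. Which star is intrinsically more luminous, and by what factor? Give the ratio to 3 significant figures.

Star P: M = m − 5 log₁₀ d + 5 = 10.46 − 5·1.9425 + 5 = 5.747
Star Q: M = m − 5 log₁₀ d + 5 = 17.68 − 5·4.1399 + 5 = 1.981
ΔM = M_P − M_Q = 5.747 − (1.981) = 3.767; smaller M is more luminous → Star Q.
L ratio = 10^(0.4 |ΔM|) = 10^1.507 = 32.12

Star Q is more luminous, by a factor of 32.1.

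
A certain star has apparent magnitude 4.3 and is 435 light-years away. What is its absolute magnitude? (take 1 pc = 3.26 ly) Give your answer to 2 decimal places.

M ≈ -1.33

d = 435 ly / 3.26 = 133.4 pc
5 log₁₀(d/10 pc) = 5 log₁₀(133.4) − 5 = 5.626
M = m − 5 log₁₀(d/10) = 4.3 − 5.626 = -1.326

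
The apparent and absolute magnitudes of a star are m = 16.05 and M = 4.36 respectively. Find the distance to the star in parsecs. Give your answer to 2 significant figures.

d ≈ 2200 pc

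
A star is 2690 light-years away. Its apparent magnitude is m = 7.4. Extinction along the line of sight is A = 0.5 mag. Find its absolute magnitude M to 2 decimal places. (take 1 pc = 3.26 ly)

M ≈ -2.68

d = 2690 ly / 3.26 = 825.2 pc
5 log₁₀(d/10 pc) = 5 log₁₀(825.2) − 5 = 9.583
M = m − 5 log₁₀(d/10) − A = 7.4 − 9.583 − 0.5 = -2.683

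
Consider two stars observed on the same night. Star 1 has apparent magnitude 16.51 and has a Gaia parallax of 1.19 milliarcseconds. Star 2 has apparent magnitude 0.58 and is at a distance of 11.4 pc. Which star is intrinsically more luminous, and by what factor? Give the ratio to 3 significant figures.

Star 2 is more luminous, by a factor of 433.

Star 1: p = 1.19 mas = 1.19×10^-3″ → d = 1/p = 840.3 pc
Star 1: M = m − 5 log₁₀ d + 5 = 16.51 − 5·2.9245 + 5 = 6.888
Star 2: M = m − 5 log₁₀ d + 5 = 0.58 − 5·1.0569 + 5 = 0.295
ΔM = M_1 − M_2 = 6.888 − (0.295) = 6.592; smaller M is more luminous → Star 2.
L ratio = 10^(0.4 |ΔM|) = 10^2.637 = 433.4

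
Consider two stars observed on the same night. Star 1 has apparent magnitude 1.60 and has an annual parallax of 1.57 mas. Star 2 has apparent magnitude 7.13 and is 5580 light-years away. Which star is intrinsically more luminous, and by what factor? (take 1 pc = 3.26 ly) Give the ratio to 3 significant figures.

Star 1 is more luminous, by a factor of 22.6.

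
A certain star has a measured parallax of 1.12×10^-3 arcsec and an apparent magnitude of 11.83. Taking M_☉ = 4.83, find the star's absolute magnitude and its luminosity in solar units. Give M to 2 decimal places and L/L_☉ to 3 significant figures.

M ≈ 2.08; L/L_☉ ≈ 12.6

d = 1/p = 1/1.12×10^-3″ = 892.9 pc
M = m − 5 log₁₀ d + 5 = 11.83 − 5·2.9508 + 5 = 2.076
M − M_☉ = 2.076 − 4.83 = -2.754
L/L_☉ = 10^(−0.4 × -2.754) = 12.63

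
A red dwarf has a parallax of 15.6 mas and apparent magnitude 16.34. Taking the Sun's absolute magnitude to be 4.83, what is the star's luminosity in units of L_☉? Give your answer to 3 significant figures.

d = 1/p = 1000/15.6 mas = 64.10 pc
M = m − 5 log₁₀ d + 5 = 16.34 − 5·1.8069 + 5 = 12.306
M − M_☉ = 12.306 − 4.83 = 7.476
L/L_☉ = 10^(−0.4 × 7.476) = 1.023×10^-3

L/L_☉ ≈ 1.02×10^-3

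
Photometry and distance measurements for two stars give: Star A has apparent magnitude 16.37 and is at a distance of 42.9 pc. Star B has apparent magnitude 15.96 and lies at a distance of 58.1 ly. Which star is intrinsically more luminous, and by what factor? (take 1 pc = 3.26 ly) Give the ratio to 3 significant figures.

Star A is more luminous, by a factor of 3.97.

Star A: M = m − 5 log₁₀ d + 5 = 16.37 − 5·1.6325 + 5 = 13.208
Star B: d = 58.1 ly / 3.26 = 17.82 pc
Star B: M = m − 5 log₁₀ d + 5 = 15.96 − 5·1.2510 + 5 = 14.705
ΔM = M_A − M_B = 13.208 − (14.705) = -1.497; smaller M is more luminous → Star A.
L ratio = 10^(0.4 |ΔM|) = 10^0.599 = 3.972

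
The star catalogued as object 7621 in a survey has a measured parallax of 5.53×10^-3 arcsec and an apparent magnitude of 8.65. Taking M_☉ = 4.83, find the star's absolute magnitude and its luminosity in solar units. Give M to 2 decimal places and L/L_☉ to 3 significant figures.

M ≈ 2.36; L/L_☉ ≈ 9.70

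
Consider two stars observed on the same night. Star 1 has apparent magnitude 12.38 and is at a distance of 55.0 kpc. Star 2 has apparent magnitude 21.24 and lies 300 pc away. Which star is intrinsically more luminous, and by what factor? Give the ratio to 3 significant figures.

Star 1: d = 55.0 kpc = 55000 pc
Star 1: M = m − 5 log₁₀ d + 5 = 12.38 − 5·4.7404 + 5 = -6.322
Star 2: M = m − 5 log₁₀ d + 5 = 21.24 − 5·2.4771 + 5 = 13.854
ΔM = M_1 − M_2 = -6.322 − (13.854) = -20.176; smaller M is more luminous → Star 1.
L ratio = 10^(0.4 |ΔM|) = 10^8.070 = 1.176×10^8

Star 1 is more luminous, by a factor of 1.18×10^8.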